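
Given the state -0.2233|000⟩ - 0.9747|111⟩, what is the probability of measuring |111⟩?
0.95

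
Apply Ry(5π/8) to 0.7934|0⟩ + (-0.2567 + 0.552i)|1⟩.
(0.6542 - 0.459i)|0⟩ + (0.5171 + 0.3067i)|1⟩

Ry(5π/8) = [[cos(θ/2), −sin(θ/2)], [sin(θ/2), cos(θ/2)]]; θ = 5π/8, cos(θ/2) ≈ 0.55557, sin(θ/2) ≈ 0.83147.
With a = amp(|0⟩) = 0.7934 and b = amp(|1⟩) = (-0.2567 + 0.552i):
new amp(|0⟩) = (0.55557)·a + (-0.83147)·b = (0.6542 - 0.459i)
new amp(|1⟩) = (0.83147)·a + (0.55557)·b = (0.5171 + 0.3067i)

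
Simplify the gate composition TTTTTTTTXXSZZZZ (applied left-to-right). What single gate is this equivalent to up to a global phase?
S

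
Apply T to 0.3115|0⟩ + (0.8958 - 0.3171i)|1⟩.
0.3115|0⟩ + (0.8576 + 0.4092i)|1⟩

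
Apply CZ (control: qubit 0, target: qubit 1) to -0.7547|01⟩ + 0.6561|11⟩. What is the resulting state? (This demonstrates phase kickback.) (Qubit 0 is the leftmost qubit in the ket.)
-0.7547|01⟩ - 0.6561|11⟩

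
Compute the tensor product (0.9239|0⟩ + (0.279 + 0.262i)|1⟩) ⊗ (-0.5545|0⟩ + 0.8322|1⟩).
-0.5123|00⟩ + 0.7689|01⟩ + (-0.1547 - 0.1453i)|10⟩ + (0.2322 + 0.218i)|11⟩

amp(|b₁b₂…⟩) = product of the factor amplitudes for bits b₁, b₂, …; only kets whose every factor amplitude is nonzero survive.
|00⟩: (0.9239)(-0.5545) = -0.5123
|01⟩: (0.9239)(0.8322) = 0.7689
|10⟩: (0.279 + 0.262i)(-0.5545) = (-0.1547 - 0.1453i)
|11⟩: (0.279 + 0.262i)(0.8322) = (0.2322 + 0.218i)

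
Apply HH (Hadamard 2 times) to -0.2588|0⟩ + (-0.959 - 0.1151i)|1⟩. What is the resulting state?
-0.2588|0⟩ + (-0.959 - 0.1151i)|1⟩

H² = I, so an even number of Hadamards cancels: H^2 = I and the state is unchanged.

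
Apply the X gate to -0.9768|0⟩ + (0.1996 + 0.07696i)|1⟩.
(0.1996 + 0.07696i)|0⟩ - 0.9768|1⟩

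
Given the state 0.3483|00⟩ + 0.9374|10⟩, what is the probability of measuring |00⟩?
0.1213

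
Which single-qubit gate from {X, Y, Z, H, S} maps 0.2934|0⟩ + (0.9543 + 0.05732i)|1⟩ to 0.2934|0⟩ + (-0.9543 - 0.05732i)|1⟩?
Z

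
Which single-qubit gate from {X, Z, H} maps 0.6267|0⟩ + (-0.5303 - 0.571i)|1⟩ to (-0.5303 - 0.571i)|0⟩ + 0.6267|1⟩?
X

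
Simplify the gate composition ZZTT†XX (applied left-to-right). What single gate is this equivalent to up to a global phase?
I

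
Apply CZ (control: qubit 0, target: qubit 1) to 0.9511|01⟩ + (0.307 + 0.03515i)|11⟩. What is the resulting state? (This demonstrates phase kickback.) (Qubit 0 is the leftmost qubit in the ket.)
0.9511|01⟩ + (-0.307 - 0.03515i)|11⟩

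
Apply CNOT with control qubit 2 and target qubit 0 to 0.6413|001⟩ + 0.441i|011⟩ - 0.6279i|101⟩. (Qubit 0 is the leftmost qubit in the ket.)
-0.6279i|001⟩ + 0.6413|101⟩ + 0.441i|111⟩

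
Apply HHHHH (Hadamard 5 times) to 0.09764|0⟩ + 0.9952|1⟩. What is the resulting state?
0.7728|0⟩ - 0.6347|1⟩

H² = I, so H^5 = H: a single Hadamard. With (a, b) = (0.09764, 0.9952), H gives ((a + b)/√2, (a − b)/√2) = (0.7728, -0.6347).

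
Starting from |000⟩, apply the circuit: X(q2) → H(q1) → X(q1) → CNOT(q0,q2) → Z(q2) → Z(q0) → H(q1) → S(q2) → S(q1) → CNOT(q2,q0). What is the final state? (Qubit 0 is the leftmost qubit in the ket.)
-i|101⟩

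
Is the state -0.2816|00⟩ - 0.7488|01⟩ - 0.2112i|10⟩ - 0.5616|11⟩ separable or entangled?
Entangled

Writing the state as a|00⟩ + b|01⟩ + c|10⟩ + d|11⟩, it is a product state iff ad − bc = 0.
Here (a, b, c, d) = (-0.2816, -0.7488, -0.2112i, -0.5616): ad − bc = (-0.2816)(-0.5616) − (-0.7488)(-0.2112i) = (0.1581 - 0.1581i) ≠ 0, so the state is entangled.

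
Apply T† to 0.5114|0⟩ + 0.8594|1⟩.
0.5114|0⟩ + (0.6077 - 0.6077i)|1⟩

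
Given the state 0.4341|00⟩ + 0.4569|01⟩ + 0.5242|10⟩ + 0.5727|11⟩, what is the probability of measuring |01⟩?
0.2088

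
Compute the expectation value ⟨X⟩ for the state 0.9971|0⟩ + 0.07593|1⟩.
0.1514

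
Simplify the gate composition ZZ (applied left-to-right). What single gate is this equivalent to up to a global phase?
I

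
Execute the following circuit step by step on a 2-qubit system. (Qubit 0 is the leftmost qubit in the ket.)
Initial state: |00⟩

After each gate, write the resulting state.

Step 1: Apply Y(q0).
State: i|10⟩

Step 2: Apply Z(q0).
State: -i|10⟩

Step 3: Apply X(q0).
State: -i|00⟩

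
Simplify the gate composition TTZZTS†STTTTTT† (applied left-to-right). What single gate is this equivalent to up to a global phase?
T†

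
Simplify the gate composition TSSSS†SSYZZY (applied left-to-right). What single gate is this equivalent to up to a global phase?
T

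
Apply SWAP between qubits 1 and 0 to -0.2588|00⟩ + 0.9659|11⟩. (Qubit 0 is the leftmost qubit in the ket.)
-0.2588|00⟩ + 0.9659|11⟩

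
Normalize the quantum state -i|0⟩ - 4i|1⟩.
-0.2425i|0⟩ - 0.9701i|1⟩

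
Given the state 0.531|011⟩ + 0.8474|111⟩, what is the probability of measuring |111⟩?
0.7181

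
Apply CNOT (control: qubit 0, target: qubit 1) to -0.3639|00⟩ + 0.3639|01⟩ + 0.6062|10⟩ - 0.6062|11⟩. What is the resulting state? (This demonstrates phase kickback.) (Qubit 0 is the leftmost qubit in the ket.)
-0.3639|00⟩ + 0.3639|01⟩ - 0.6062|10⟩ + 0.6062|11⟩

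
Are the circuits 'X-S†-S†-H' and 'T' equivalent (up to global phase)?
No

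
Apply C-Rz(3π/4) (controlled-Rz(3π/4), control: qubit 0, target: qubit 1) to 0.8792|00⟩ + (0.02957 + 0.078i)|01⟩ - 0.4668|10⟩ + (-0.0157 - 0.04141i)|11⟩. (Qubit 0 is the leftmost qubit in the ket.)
0.8792|00⟩ + (0.02957 + 0.078i)|01⟩ + (-0.1786 + 0.4313i)|10⟩ + (0.03225 - 0.03035i)|11⟩

C-Rz(3π/4) leaves the control-|0⟩ kets |00⟩, |01⟩ unchanged and applies Rz(3π/4) to qubit 1 on the control-|1⟩ pair (|10⟩, |11⟩).
Rz(3π/4) = [[e^(−iθ/2), 0], [0, e^(iθ/2)]] with e^(±iθ/2) = cos(θ/2) ± i·sin(θ/2); θ = 3π/4, cos(θ/2) ≈ 0.382683, sin(θ/2) ≈ 0.92388.
With a = amp(|10⟩) = -0.4668 and b = amp(|11⟩) = (-0.0157 - 0.04141i):
new amp(|10⟩) = (0.382683 - 0.92388i)·a = (-0.1786 + 0.4313i)
new amp(|11⟩) = (0.382683 + 0.92388i)·b = (0.03225 - 0.03035i)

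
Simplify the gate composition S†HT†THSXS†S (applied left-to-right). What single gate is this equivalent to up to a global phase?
X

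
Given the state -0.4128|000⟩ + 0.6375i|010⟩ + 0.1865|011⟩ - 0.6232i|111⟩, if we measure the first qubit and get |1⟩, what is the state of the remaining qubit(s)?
-i|11⟩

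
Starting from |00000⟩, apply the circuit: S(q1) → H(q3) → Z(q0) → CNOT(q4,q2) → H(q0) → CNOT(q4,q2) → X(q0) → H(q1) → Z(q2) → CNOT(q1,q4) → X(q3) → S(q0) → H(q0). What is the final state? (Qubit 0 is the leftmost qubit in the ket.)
(0.25 + 0.25i)|00000⟩ + (0.25 + 0.25i)|00010⟩ + (0.25 + 0.25i)|01001⟩ + (0.25 + 0.25i)|01011⟩ + (0.25 - 0.25i)|10000⟩ + (0.25 - 0.25i)|10010⟩ + (0.25 - 0.25i)|11001⟩ + (0.25 - 0.25i)|11011⟩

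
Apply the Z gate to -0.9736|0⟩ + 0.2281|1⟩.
-0.9736|0⟩ - 0.2281|1⟩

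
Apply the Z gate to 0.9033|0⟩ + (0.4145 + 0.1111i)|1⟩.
0.9033|0⟩ + (-0.4145 - 0.1111i)|1⟩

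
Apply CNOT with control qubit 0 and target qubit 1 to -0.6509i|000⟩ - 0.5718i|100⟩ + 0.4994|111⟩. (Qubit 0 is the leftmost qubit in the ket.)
-0.6509i|000⟩ + 0.4994|101⟩ - 0.5718i|110⟩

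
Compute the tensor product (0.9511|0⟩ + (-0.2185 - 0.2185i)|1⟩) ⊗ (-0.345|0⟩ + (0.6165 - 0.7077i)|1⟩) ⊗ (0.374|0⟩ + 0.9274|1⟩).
-0.1227|000⟩ - 0.3043|001⟩ + (0.2193 - 0.2517i)|010⟩ + (0.5438 - 0.6242i)|011⟩ + (0.02819 + 0.02819i)|100⟩ + (0.06991 + 0.06991i)|101⟩ + (-0.1082 + 0.007453i)|110⟩ + (-0.2683 + 0.01848i)|111⟩

amp(|b₁b₂…⟩) = product of the factor amplitudes for bits b₁, b₂, …; only kets whose every factor amplitude is nonzero survive.
|000⟩: (0.9511)(-0.345)(0.374) = -0.1227
|001⟩: (0.9511)(-0.345)(0.9274) = -0.3043
|010⟩: (0.9511)(0.6165 - 0.7077i)(0.374) = (0.2193 - 0.2517i)
|011⟩: (0.9511)(0.6165 - 0.7077i)(0.9274) = (0.5438 - 0.6242i)
|100⟩: (-0.2185 - 0.2185i)(-0.345)(0.374) = (0.02819 + 0.02819i)
|101⟩: (-0.2185 - 0.2185i)(-0.345)(0.9274) = (0.06991 + 0.06991i)
|110⟩: (-0.2185 - 0.2185i)(0.6165 - 0.7077i)(0.374) = (-0.1082 + 0.007453i)
|111⟩: (-0.2185 - 0.2185i)(0.6165 - 0.7077i)(0.9274) = (-0.2683 + 0.01848i)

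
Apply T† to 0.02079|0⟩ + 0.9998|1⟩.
0.02079|0⟩ + (0.707 - 0.707i)|1⟩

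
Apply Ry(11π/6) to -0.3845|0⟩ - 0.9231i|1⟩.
(0.3714 + 0.2389i)|0⟩ + (-0.09952 + 0.8916i)|1⟩

Ry(11π/6) = [[cos(θ/2), −sin(θ/2)], [sin(θ/2), cos(θ/2)]]; θ = 11π/6, cos(θ/2) ≈ -0.965926, sin(θ/2) ≈ 0.258819.
With a = amp(|0⟩) = -0.3845 and b = amp(|1⟩) = -0.9231i:
new amp(|0⟩) = (-0.965926)·a + (-0.258819)·b = (0.3714 + 0.2389i)
new amp(|1⟩) = (0.258819)·a + (-0.965926)·b = (-0.09952 + 0.8916i)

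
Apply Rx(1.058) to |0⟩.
0.8633|0⟩ - 0.5047i|1⟩

Rx(1.058) = [[cos(θ/2), −i·sin(θ/2)], [−i·sin(θ/2), cos(θ/2)]]; θ = 1.058, cos(θ/2) ≈ 0.863312, sin(θ/2) ≈ 0.50467.
With a = amp(|0⟩) = 1 and b = amp(|1⟩) = 0:
new amp(|0⟩) = (0.863312)·a + (-0.50467i)·b = 0.8633
new amp(|1⟩) = (-0.50467i)·a + (0.863312)·b = -0.5047i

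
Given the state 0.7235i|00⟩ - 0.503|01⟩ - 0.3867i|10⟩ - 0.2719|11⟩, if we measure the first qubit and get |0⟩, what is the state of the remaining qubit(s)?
0.8211i|0⟩ - 0.5708|1⟩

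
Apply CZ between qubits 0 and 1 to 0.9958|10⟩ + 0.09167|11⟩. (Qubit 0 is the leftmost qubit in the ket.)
0.9958|10⟩ - 0.09167|11⟩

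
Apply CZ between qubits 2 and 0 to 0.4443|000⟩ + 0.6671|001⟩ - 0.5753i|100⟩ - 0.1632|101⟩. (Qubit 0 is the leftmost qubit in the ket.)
0.4443|000⟩ + 0.6671|001⟩ - 0.5753i|100⟩ + 0.1632|101⟩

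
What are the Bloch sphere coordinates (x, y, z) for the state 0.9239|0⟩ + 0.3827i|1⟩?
(0, 0.7072, 0.7071)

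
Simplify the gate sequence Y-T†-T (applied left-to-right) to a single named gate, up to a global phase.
Y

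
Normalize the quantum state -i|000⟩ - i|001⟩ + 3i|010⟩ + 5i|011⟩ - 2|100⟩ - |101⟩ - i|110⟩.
-0.1543i|000⟩ - 0.1543i|001⟩ + 0.4629i|010⟩ + 0.7715i|011⟩ - 0.3086|100⟩ - 0.1543|101⟩ - 0.1543i|110⟩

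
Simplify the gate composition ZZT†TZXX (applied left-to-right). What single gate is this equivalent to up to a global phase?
Z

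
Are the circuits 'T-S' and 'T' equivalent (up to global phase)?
No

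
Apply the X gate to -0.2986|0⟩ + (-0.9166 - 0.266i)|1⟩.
(-0.9166 - 0.266i)|0⟩ - 0.2986|1⟩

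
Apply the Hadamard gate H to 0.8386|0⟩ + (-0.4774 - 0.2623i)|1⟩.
(0.2554 - 0.1855i)|0⟩ + (0.9306 + 0.1855i)|1⟩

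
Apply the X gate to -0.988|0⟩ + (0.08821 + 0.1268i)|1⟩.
(0.08821 + 0.1268i)|0⟩ - 0.988|1⟩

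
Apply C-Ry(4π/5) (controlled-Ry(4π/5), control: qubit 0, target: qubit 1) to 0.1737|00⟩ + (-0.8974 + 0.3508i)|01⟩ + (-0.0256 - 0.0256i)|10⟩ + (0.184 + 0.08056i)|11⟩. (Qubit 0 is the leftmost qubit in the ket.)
0.1737|00⟩ + (-0.8974 + 0.3508i)|01⟩ + (-0.1829 - 0.08453i)|10⟩ + (0.03251 + 0.0005474i)|11⟩

C-Ry(4π/5) leaves the control-|0⟩ kets |00⟩, |01⟩ unchanged and applies Ry(4π/5) to qubit 1 on the control-|1⟩ pair (|10⟩, |11⟩).
Ry(4π/5) = [[cos(θ/2), −sin(θ/2)], [sin(θ/2), cos(θ/2)]]; θ = 4π/5, cos(θ/2) ≈ 0.309017, sin(θ/2) ≈ 0.951057.
With a = amp(|10⟩) = (-0.0256 - 0.0256i) and b = amp(|11⟩) = (0.184 + 0.08056i):
new amp(|10⟩) = (0.309017)·a + (-0.951057)·b = (-0.1829 - 0.08453i)
new amp(|11⟩) = (0.951057)·a + (0.309017)·b = (0.03251 + 0.0005474i)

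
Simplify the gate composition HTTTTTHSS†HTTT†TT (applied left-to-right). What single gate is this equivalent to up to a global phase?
H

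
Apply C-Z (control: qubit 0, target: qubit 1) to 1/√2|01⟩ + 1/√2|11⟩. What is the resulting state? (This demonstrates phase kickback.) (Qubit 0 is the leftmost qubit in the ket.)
1/√2|01⟩ - 1/√2|11⟩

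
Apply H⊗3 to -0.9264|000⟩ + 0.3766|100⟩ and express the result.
-0.1944|000⟩ - 0.1944|001⟩ - 0.1944|010⟩ - 0.1944|011⟩ - 0.4607|100⟩ - 0.4607|101⟩ - 0.4607|110⟩ - 0.4607|111⟩

H⊗3 gives amp(|y⟩) = (1/2√2) Σ_x (−1)^(x·y) amp(|x⟩), where x·y is the number of positions in which both x and y have a 1.
|000⟩: (-0.9264 + 0.3766)/(2√2) = -0.1944
|001⟩: (-0.9264 + 0.3766)/(2√2) = -0.1944
|010⟩: (-0.9264 + 0.3766)/(2√2) = -0.1944
|011⟩: (-0.9264 + 0.3766)/(2√2) = -0.1944
|100⟩: (-0.9264 - 0.3766)/(2√2) = -0.4607
|101⟩: (-0.9264 - 0.3766)/(2√2) = -0.4607
|110⟩: (-0.9264 - 0.3766)/(2√2) = -0.4607
|111⟩: (-0.9264 - 0.3766)/(2√2) = -0.4607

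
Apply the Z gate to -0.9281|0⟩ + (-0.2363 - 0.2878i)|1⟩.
-0.9281|0⟩ + (0.2363 + 0.2878i)|1⟩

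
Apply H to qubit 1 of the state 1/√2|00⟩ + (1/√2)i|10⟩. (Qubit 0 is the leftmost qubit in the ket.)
1/2|00⟩ + 1/2|01⟩ + (1/2)i|10⟩ + (1/2)i|11⟩

H on qubit 1 mixes each pair of kets that differ only in qubit 1: amplitudes (a, b) of (|…0…⟩, |…1…⟩) become ((a + b)/√2, (a − b)/√2). Kets absent from the input have amplitude 0.
(|00⟩, |01⟩): (a, b) = (1/√2, 0) → (1/2, 1/2)
(|10⟩, |11⟩): (a, b) = ((1/√2)i, 0) → ((1/2)i, (1/2)i)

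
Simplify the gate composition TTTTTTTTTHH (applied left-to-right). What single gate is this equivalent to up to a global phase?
T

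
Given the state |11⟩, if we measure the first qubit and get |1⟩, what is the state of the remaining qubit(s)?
|1⟩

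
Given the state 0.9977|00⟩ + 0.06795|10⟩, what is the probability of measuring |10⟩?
0.004617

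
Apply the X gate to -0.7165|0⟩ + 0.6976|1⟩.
0.6976|0⟩ - 0.7165|1⟩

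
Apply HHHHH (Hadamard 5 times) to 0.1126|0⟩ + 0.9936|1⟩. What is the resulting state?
0.7822|0⟩ - 0.623|1⟩

H² = I, so H^5 = H: a single Hadamard. With (a, b) = (0.1126, 0.9936), H gives ((a + b)/√2, (a − b)/√2) = (0.7822, -0.623).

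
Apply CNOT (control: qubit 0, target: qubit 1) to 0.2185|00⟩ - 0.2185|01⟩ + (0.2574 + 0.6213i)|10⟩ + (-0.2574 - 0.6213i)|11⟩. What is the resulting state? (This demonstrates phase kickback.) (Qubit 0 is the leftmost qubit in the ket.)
0.2185|00⟩ - 0.2185|01⟩ + (-0.2574 - 0.6213i)|10⟩ + (0.2574 + 0.6213i)|11⟩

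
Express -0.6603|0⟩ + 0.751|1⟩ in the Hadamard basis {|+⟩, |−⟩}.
0.06413|+⟩ - 0.9979|−⟩

With |ψ⟩ = α|0⟩ + β|1⟩, the Hadamard-basis coefficients are ⟨+|ψ⟩ = (α + β)/√2 and ⟨−|ψ⟩ = (α − β)/√2.
Here α = -0.6603, β = 0.751: (α + β)/√2 = 0.06413, (α − β)/√2 = -0.9979.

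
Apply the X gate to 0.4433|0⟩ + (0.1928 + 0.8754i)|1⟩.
(0.1928 + 0.8754i)|0⟩ + 0.4433|1⟩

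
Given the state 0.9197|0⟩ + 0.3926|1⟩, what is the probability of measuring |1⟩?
0.1541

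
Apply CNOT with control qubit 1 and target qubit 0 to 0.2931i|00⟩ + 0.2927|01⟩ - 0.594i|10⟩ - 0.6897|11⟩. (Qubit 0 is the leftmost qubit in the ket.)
0.2931i|00⟩ - 0.6897|01⟩ - 0.594i|10⟩ + 0.2927|11⟩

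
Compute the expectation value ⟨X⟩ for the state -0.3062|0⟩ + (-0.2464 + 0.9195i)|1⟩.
0.1509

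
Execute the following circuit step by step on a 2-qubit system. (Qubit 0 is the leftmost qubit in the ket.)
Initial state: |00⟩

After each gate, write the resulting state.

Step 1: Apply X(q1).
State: |01⟩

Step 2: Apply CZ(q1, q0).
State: |01⟩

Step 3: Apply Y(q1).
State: -i|00⟩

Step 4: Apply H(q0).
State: -(1/√2)i|00⟩ - (1/√2)i|10⟩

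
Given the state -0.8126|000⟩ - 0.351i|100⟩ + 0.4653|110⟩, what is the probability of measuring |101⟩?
0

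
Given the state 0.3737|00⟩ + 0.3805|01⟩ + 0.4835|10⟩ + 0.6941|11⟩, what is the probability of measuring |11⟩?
0.4818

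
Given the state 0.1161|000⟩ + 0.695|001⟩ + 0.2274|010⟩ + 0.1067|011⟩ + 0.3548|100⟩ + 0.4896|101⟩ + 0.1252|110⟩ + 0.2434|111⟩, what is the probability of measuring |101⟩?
0.2397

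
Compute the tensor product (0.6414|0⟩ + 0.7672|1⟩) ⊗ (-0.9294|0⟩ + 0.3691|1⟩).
-0.5961|00⟩ + 0.2367|01⟩ - 0.713|10⟩ + 0.2832|11⟩

amp(|b₁b₂…⟩) = product of the factor amplitudes for bits b₁, b₂, …; only kets whose every factor amplitude is nonzero survive.
|00⟩: (0.6414)(-0.9294) = -0.5961
|01⟩: (0.6414)(0.3691) = 0.2367
|10⟩: (0.7672)(-0.9294) = -0.713
|11⟩: (0.7672)(0.3691) = 0.2832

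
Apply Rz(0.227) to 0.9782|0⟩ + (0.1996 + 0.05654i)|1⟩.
(0.9719 - 0.1108i)|0⟩ + (0.1919 + 0.07878i)|1⟩

Rz(0.227) = [[e^(−iθ/2), 0], [0, e^(iθ/2)]] with e^(±iθ/2) = cos(θ/2) ± i·sin(θ/2); θ = 0.227, cos(θ/2) ≈ 0.993566, sin(θ/2) ≈ 0.113256.
With a = amp(|0⟩) = 0.9782 and b = amp(|1⟩) = (0.1996 + 0.05654i):
new amp(|0⟩) = (0.993566 - 0.113256i)·a = (0.9719 - 0.1108i)
new amp(|1⟩) = (0.993566 + 0.113256i)·b = (0.1919 + 0.07878i)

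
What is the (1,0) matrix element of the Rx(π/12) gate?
-0.1305i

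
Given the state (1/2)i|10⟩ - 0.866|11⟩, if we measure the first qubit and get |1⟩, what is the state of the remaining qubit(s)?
0.5i|0⟩ - 0.866|1⟩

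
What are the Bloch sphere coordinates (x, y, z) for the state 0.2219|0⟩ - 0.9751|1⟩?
(-0.4327, 0, -0.9016)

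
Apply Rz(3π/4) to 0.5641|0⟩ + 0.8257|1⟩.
(0.2159 - 0.5212i)|0⟩ + (0.316 + 0.7628i)|1⟩

Rz(3π/4) = [[e^(−iθ/2), 0], [0, e^(iθ/2)]] with e^(±iθ/2) = cos(θ/2) ± i·sin(θ/2); θ = 3π/4, cos(θ/2) ≈ 0.382683, sin(θ/2) ≈ 0.92388.
With a = amp(|0⟩) = 0.5641 and b = amp(|1⟩) = 0.8257:
new amp(|0⟩) = (0.382683 - 0.92388i)·a = (0.2159 - 0.5212i)
new amp(|1⟩) = (0.382683 + 0.92388i)·b = (0.316 + 0.7628i)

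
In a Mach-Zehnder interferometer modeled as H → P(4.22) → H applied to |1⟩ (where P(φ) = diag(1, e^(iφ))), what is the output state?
(0.7364 + 0.4406i)|0⟩ + (0.2636 - 0.4406i)|1⟩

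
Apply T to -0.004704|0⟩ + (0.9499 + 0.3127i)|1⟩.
-0.004704|0⟩ + (0.4506 + 0.8928i)|1⟩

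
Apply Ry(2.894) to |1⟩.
-0.9923|0⟩ + 0.1235|1⟩

Ry(2.894) = [[cos(θ/2), −sin(θ/2)], [sin(θ/2), cos(θ/2)]]; θ = 2.894, cos(θ/2) ≈ 0.12348, sin(θ/2) ≈ 0.992347.
With a = amp(|0⟩) = 0 and b = amp(|1⟩) = 1:
new amp(|0⟩) = (0.12348)·a + (-0.992347)·b = -0.9923
new amp(|1⟩) = (0.992347)·a + (0.12348)·b = 0.1235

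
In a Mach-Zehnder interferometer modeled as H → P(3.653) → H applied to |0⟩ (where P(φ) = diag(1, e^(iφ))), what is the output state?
(0.06397 - 0.2447i)|0⟩ + (0.936 + 0.2447i)|1⟩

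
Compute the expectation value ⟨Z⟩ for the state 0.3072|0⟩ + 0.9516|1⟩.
-0.8112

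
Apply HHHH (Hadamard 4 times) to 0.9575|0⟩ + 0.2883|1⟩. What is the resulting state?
0.9575|0⟩ + 0.2883|1⟩

H² = I, so an even number of Hadamards cancels: H^4 = I and the state is unchanged.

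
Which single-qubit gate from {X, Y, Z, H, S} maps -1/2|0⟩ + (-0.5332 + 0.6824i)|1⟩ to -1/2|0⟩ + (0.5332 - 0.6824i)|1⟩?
Z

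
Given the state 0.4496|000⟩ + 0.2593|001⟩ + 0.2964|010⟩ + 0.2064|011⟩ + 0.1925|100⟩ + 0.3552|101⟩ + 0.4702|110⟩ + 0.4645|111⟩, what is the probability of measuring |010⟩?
0.08785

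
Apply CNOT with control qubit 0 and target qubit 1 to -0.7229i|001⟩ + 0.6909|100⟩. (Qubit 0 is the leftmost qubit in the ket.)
-0.7229i|001⟩ + 0.6909|110⟩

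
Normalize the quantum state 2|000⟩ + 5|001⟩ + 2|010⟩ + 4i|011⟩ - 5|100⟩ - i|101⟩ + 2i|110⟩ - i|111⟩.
0.2236|000⟩ + 0.559|001⟩ + 0.2236|010⟩ + (1/√5)i|011⟩ - 0.559|100⟩ - 0.1118i|101⟩ + 0.2236i|110⟩ - 0.1118i|111⟩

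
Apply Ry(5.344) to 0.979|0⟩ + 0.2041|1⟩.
-0.9654|0⟩ + 0.261|1⟩

Ry(5.344) = [[cos(θ/2), −sin(θ/2)], [sin(θ/2), cos(θ/2)]]; θ = 5.344, cos(θ/2) ≈ -0.891753, sin(θ/2) ≈ 0.452523.
With a = amp(|0⟩) = 0.979 and b = amp(|1⟩) = 0.2041:
new amp(|0⟩) = (-0.891753)·a + (-0.452523)·b = -0.9654
new amp(|1⟩) = (0.452523)·a + (-0.891753)·b = 0.261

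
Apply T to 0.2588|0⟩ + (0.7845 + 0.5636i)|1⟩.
0.2588|0⟩ + (0.1562 + 0.9533i)|1⟩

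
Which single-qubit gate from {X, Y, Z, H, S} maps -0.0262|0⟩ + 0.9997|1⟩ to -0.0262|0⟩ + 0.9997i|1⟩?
S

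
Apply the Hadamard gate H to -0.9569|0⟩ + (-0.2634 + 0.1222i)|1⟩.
(-0.8629 + 0.08641i)|0⟩ + (-0.4904 - 0.08641i)|1⟩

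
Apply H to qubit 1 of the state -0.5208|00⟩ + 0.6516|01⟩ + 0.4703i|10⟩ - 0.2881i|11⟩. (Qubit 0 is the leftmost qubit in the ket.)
0.09249|00⟩ - 0.829|01⟩ + 0.1288i|10⟩ + 0.5363i|11⟩

H on qubit 1 mixes each pair of kets that differ only in qubit 1: amplitudes (a, b) of (|…0…⟩, |…1…⟩) become ((a + b)/√2, (a − b)/√2). Kets absent from the input have amplitude 0.
(|00⟩, |01⟩): (a, b) = (-0.5208, 0.6516) → (0.09249, -0.829)
(|10⟩, |11⟩): (a, b) = (0.4703i, -0.2881i) → (0.1288i, 0.5363i)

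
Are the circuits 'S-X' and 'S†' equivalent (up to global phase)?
No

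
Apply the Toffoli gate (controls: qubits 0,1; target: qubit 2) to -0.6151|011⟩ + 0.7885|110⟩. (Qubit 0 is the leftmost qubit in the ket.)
-0.6151|011⟩ + 0.7885|111⟩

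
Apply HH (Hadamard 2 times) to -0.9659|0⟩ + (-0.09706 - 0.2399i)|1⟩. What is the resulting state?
-0.9659|0⟩ + (-0.09706 - 0.2399i)|1⟩

H² = I, so an even number of Hadamards cancels: H^2 = I and the state is unchanged.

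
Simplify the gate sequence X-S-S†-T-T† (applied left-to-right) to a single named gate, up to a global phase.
X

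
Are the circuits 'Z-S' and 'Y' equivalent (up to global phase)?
No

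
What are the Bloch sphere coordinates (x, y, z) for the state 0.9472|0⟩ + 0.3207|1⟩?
(0.6075, 0, 0.7943)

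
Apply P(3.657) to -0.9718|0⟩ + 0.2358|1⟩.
-0.9718|0⟩ + (-0.2052 - 0.1162i)|1⟩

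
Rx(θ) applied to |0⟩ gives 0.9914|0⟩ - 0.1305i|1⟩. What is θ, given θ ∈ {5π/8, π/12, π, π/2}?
π/12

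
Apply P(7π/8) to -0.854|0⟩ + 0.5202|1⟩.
-0.854|0⟩ + (-0.4806 + 0.1991i)|1⟩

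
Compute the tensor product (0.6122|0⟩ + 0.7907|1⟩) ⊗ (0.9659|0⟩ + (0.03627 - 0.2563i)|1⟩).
0.5913|00⟩ + (0.0222 - 0.1569i)|01⟩ + 0.7637|10⟩ + (0.02868 - 0.2027i)|11⟩

amp(|b₁b₂…⟩) = product of the factor amplitudes for bits b₁, b₂, …; only kets whose every factor amplitude is nonzero survive.
|00⟩: (0.6122)(0.9659) = 0.5913
|01⟩: (0.6122)(0.03627 - 0.2563i) = (0.0222 - 0.1569i)
|10⟩: (0.7907)(0.9659) = 0.7637
|11⟩: (0.7907)(0.03627 - 0.2563i) = (0.02868 - 0.2027i)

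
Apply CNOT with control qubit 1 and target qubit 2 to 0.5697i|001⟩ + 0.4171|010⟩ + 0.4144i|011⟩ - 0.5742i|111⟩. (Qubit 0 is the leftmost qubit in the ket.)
0.5697i|001⟩ + 0.4144i|010⟩ + 0.4171|011⟩ - 0.5742i|110⟩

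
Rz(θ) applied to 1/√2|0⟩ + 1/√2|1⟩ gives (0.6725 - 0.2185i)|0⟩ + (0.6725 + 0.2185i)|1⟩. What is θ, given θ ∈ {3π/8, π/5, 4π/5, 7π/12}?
π/5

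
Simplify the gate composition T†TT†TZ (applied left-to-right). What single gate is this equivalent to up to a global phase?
Z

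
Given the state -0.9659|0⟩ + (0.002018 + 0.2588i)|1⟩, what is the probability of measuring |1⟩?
0.06698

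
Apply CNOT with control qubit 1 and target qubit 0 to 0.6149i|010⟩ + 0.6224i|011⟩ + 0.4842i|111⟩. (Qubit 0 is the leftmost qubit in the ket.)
0.4842i|011⟩ + 0.6149i|110⟩ + 0.6224i|111⟩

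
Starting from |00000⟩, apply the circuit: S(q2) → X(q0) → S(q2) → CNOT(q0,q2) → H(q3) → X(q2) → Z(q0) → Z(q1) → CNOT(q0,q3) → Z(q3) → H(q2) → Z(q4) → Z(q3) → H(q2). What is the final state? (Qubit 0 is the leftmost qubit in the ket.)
-1/√2|10000⟩ - 1/√2|10010⟩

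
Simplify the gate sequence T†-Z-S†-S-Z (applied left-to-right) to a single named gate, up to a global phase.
T†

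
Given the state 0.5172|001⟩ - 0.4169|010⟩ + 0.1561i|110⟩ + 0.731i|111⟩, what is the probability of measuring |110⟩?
0.02437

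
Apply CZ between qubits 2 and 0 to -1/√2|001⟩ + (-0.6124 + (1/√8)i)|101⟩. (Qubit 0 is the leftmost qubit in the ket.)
-1/√2|001⟩ + (0.6124 - (1/√8)i)|101⟩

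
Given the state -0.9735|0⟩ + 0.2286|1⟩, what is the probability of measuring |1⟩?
0.05226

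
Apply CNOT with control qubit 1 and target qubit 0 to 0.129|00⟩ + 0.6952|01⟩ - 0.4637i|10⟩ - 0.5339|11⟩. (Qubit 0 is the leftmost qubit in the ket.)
0.129|00⟩ - 0.5339|01⟩ - 0.4637i|10⟩ + 0.6952|11⟩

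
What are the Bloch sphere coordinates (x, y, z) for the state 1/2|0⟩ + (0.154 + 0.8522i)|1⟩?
(0.154, 0.8522, -0.5)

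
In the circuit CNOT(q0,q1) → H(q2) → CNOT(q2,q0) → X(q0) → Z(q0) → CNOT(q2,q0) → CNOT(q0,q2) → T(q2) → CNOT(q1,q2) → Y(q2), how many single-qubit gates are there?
5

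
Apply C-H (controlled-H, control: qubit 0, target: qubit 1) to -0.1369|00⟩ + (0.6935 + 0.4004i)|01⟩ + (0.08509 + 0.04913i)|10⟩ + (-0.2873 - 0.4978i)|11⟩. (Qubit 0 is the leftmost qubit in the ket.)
-0.1369|00⟩ + (0.6935 + 0.4004i)|01⟩ + (-0.143 - 0.3173i)|10⟩ + (0.2633 + 0.3867i)|11⟩

C-H leaves the control-|0⟩ kets |00⟩, |01⟩ unchanged and applies H to qubit 1 on the control-|1⟩ pair (|10⟩, |11⟩).
H = [[1/√2, 1/√2], [1/√2, -1/√2]].
With a = amp(|10⟩) = (0.08509 + 0.04913i) and b = amp(|11⟩) = (-0.2873 - 0.4978i):
new amp(|10⟩) = (1/√2)·a + (1/√2)·b = (-0.143 - 0.3173i)
new amp(|11⟩) = (1/√2)·a + (-1/√2)·b = (0.2633 + 0.3867i)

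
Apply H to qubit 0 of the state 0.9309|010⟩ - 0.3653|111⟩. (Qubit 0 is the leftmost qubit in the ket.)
0.6582|010⟩ - 0.2583|011⟩ + 0.6582|110⟩ + 0.2583|111⟩

H on qubit 0 mixes each pair of kets that differ only in qubit 0: amplitudes (a, b) of (|…0…⟩, |…1…⟩) become ((a + b)/√2, (a − b)/√2). Kets absent from the input have amplitude 0.
(|010⟩, |110⟩): (a, b) = (0.9309, 0) → (0.6582, 0.6582)
(|011⟩, |111⟩): (a, b) = (0, -0.3653) → (-0.2583, 0.2583)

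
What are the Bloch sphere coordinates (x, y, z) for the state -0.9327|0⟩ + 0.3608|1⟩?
(-0.673, 0, 0.7398)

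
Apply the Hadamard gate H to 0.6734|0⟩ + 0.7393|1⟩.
0.9989|0⟩ - 0.0466|1⟩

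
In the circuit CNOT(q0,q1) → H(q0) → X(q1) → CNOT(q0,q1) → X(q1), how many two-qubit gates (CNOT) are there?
2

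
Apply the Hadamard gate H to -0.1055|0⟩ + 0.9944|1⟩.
0.6285|0⟩ - 0.7777|1⟩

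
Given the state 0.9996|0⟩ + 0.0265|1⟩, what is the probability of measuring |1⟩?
0.0007023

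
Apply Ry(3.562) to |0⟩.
-0.2087|0⟩ + 0.978|1⟩

Ry(3.562) = [[cos(θ/2), −sin(θ/2)], [sin(θ/2), cos(θ/2)]]; θ = 3.562, cos(θ/2) ≈ -0.208659, sin(θ/2) ≈ 0.977988.
With a = amp(|0⟩) = 1 and b = amp(|1⟩) = 0:
new amp(|0⟩) = (-0.208659)·a + (-0.977988)·b = -0.2087
new amp(|1⟩) = (0.977988)·a + (-0.208659)·b = 0.978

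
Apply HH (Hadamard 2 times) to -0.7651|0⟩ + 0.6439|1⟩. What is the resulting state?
-0.7651|0⟩ + 0.6439|1⟩

H² = I, so an even number of Hadamards cancels: H^2 = I and the state is unchanged.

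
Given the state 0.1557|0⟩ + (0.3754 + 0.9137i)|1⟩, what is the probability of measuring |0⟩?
0.02424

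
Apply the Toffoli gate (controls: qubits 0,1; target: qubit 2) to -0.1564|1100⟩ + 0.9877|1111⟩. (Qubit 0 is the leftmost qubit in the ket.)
0.9877|1101⟩ - 0.1564|1110⟩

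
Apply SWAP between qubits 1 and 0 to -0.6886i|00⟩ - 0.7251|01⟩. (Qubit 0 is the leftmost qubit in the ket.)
-0.6886i|00⟩ - 0.7251|10⟩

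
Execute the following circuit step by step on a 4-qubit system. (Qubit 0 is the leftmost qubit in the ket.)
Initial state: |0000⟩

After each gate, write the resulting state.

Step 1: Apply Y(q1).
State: i|0100⟩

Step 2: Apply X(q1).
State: i|0000⟩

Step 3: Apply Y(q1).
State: -|0100⟩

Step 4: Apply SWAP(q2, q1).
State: -|0010⟩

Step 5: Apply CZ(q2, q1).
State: -|0010⟩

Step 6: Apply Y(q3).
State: -i|0011⟩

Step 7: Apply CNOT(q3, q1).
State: -i|0111⟩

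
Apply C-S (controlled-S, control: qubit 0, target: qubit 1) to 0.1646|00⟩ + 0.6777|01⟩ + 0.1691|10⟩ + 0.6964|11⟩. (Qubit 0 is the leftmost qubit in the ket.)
0.1646|00⟩ + 0.6777|01⟩ + 0.1691|10⟩ + 0.6964i|11⟩

C-S leaves the control-|0⟩ kets |00⟩, |01⟩ unchanged and applies S to qubit 1 on the control-|1⟩ pair (|10⟩, |11⟩).
S = [[1, 0], [0, i]].
With a = amp(|10⟩) = 0.1691 and b = amp(|11⟩) = 0.6964:
new amp(|10⟩) = (1)·a = 0.1691
new amp(|11⟩) = (i)·b = 0.6964i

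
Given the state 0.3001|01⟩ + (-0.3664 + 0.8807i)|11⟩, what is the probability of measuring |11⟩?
0.9099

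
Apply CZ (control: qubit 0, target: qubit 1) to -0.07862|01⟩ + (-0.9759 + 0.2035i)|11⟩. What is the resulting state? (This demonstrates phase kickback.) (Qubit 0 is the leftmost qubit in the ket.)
-0.07862|01⟩ + (0.9759 - 0.2035i)|11⟩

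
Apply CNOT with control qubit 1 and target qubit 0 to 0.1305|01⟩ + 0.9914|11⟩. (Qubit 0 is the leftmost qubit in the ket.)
0.9914|01⟩ + 0.1305|11⟩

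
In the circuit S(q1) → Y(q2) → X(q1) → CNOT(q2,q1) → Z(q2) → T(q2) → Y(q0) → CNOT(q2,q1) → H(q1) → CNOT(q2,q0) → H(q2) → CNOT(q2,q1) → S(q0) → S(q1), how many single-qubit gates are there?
10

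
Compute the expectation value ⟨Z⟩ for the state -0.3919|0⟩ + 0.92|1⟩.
-0.6928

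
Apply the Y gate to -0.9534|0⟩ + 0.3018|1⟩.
-0.3018i|0⟩ - 0.9534i|1⟩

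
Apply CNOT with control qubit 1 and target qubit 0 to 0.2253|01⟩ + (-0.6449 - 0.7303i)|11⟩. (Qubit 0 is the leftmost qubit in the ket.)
(-0.6449 - 0.7303i)|01⟩ + 0.2253|11⟩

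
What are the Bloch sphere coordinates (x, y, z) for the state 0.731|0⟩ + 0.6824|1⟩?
(0.9977, 0, 0.06869)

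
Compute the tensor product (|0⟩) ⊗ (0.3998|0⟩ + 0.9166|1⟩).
0.3998|00⟩ + 0.9166|01⟩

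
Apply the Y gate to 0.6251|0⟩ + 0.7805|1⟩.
-0.7805i|0⟩ + 0.6251i|1⟩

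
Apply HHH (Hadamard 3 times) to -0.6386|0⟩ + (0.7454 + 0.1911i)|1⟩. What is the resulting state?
(0.07552 + 0.1351i)|0⟩ + (-0.9786 - 0.1351i)|1⟩

H² = I, so H^3 = H: a single Hadamard. With (a, b) = (-0.6386, (0.7454 + 0.1911i)), H gives ((a + b)/√2, (a − b)/√2) = ((0.07552 + 0.1351i), (-0.9786 - 0.1351i)).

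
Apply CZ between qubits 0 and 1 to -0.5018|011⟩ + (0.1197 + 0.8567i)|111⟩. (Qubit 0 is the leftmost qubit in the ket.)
-0.5018|011⟩ + (-0.1197 - 0.8567i)|111⟩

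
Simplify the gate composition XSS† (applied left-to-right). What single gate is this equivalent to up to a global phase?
X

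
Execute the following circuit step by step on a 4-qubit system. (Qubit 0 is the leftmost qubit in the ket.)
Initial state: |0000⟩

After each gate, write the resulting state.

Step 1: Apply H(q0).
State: 1/√2|0000⟩ + 1/√2|1000⟩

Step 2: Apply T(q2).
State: 1/√2|0000⟩ + 1/√2|1000⟩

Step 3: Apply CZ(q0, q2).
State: 1/√2|0000⟩ + 1/√2|1000⟩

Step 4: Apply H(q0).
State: |0000⟩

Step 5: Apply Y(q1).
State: i|0100⟩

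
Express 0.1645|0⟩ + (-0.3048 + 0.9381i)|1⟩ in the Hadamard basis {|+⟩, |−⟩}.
(-0.09921 + 0.6633i)|+⟩ + (0.3318 - 0.6633i)|−⟩

With |ψ⟩ = α|0⟩ + β|1⟩, the Hadamard-basis coefficients are ⟨+|ψ⟩ = (α + β)/√2 and ⟨−|ψ⟩ = (α − β)/√2.
Here α = 0.1645, β = (-0.3048 + 0.9381i): (α + β)/√2 = (-0.09921 + 0.6633i), (α − β)/√2 = (0.3318 - 0.6633i).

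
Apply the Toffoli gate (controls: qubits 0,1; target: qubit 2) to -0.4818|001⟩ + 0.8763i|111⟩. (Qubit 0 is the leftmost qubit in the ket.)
-0.4818|001⟩ + 0.8763i|110⟩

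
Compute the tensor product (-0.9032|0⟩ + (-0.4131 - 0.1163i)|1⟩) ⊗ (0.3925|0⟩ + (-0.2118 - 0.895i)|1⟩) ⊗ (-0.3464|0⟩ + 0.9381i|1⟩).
0.1228|000⟩ - 0.3326i|001⟩ + (-0.06627 - 0.28i)|010⟩ + (-0.7583 + 0.1795i)|011⟩ + (0.05617 + 0.01581i)|100⟩ + (0.04282 - 0.1521i)|101⟩ + (0.005748 - 0.1366i)|110⟩ + (-0.3699 - 0.01557i)|111⟩

amp(|b₁b₂…⟩) = product of the factor amplitudes for bits b₁, b₂, …; only kets whose every factor amplitude is nonzero survive.
|000⟩: (-0.9032)(0.3925)(-0.3464) = 0.1228
|001⟩: (-0.9032)(0.3925)(0.9381i) = -0.3326i
|010⟩: (-0.9032)(-0.2118 - 0.895i)(-0.3464) = (-0.06627 - 0.28i)
|011⟩: (-0.9032)(-0.2118 - 0.895i)(0.9381i) = (-0.7583 + 0.1795i)
|100⟩: (-0.4131 - 0.1163i)(0.3925)(-0.3464) = (0.05617 + 0.01581i)
|101⟩: (-0.4131 - 0.1163i)(0.3925)(0.9381i) = (0.04282 - 0.1521i)
|110⟩: (-0.4131 - 0.1163i)(-0.2118 - 0.895i)(-0.3464) = (0.005748 - 0.1366i)
|111⟩: (-0.4131 - 0.1163i)(-0.2118 - 0.895i)(0.9381i) = (-0.3699 - 0.01557i)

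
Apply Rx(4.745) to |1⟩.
-0.6955i|0⟩ - 0.7185|1⟩

Rx(4.745) = [[cos(θ/2), −i·sin(θ/2)], [−i·sin(θ/2), cos(θ/2)]]; θ = 4.745, cos(θ/2) ≈ -0.718542, sin(θ/2) ≈ 0.695484.
With a = amp(|0⟩) = 0 and b = amp(|1⟩) = 1:
new amp(|0⟩) = (-0.718542)·a + (-0.695484i)·b = -0.6955i
new amp(|1⟩) = (-0.695484i)·a + (-0.718542)·b = -0.7185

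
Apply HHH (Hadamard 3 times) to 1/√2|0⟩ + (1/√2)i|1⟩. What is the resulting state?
(1/2 + (1/2)i)|0⟩ + (1/2 - (1/2)i)|1⟩

H² = I, so H^3 = H: a single Hadamard. With (a, b) = (1/√2, (1/√2)i), H gives ((a + b)/√2, (a − b)/√2) = ((1/2 + (1/2)i), (1/2 - (1/2)i)).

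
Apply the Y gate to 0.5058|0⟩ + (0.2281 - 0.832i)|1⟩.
(-0.832 - 0.2281i)|0⟩ + 0.5058i|1⟩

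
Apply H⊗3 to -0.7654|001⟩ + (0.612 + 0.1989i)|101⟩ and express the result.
(-0.05424 + 0.07032i)|000⟩ + (0.05424 - 0.07032i)|001⟩ + (-0.05424 + 0.07032i)|010⟩ + (0.05424 - 0.07032i)|011⟩ + (-0.487 - 0.07032i)|100⟩ + (0.487 + 0.07032i)|101⟩ + (-0.487 - 0.07032i)|110⟩ + (0.487 + 0.07032i)|111⟩

H⊗3 gives amp(|y⟩) = (1/2√2) Σ_x (−1)^(x·y) amp(|x⟩), where x·y is the number of positions in which both x and y have a 1.
|000⟩: (-0.7654 + (0.612 + 0.1989i))/(2√2) = (-0.05424 + 0.07032i)
|001⟩: (0.7654 - (0.612 + 0.1989i))/(2√2) = (0.05424 - 0.07032i)
|010⟩: (-0.7654 + (0.612 + 0.1989i))/(2√2) = (-0.05424 + 0.07032i)
|011⟩: (0.7654 - (0.612 + 0.1989i))/(2√2) = (0.05424 - 0.07032i)
|100⟩: (-0.7654 - (0.612 + 0.1989i))/(2√2) = (-0.487 - 0.07032i)
|101⟩: (0.7654 + (0.612 + 0.1989i))/(2√2) = (0.487 + 0.07032i)
|110⟩: (-0.7654 - (0.612 + 0.1989i))/(2√2) = (-0.487 - 0.07032i)
|111⟩: (0.7654 + (0.612 + 0.1989i))/(2√2) = (0.487 + 0.07032i)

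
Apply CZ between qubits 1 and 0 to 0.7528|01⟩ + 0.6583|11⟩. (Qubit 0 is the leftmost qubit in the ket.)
0.7528|01⟩ - 0.6583|11⟩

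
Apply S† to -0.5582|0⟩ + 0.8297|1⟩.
-0.5582|0⟩ - 0.8297i|1⟩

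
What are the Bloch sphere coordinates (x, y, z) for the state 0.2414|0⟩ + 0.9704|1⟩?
(0.4685, 0, -0.8834)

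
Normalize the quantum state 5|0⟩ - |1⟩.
0.9806|0⟩ - 0.1961|1⟩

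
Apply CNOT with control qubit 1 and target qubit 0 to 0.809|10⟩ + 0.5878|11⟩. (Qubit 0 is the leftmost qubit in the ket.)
0.5878|01⟩ + 0.809|10⟩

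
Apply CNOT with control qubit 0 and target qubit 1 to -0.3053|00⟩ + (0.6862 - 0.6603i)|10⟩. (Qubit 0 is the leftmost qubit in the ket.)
-0.3053|00⟩ + (0.6862 - 0.6603i)|11⟩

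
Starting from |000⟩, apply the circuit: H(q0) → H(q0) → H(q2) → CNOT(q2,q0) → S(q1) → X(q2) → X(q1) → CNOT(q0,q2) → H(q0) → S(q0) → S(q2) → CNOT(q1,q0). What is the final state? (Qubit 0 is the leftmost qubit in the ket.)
i|111⟩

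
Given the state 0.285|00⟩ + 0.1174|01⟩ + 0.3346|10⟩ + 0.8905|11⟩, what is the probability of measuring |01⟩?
0.01378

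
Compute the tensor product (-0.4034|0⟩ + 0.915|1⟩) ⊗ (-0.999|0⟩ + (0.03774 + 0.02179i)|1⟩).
0.403|00⟩ + (-0.01522 - 0.00879i)|01⟩ - 0.9141|10⟩ + (0.03453 + 0.01994i)|11⟩

amp(|b₁b₂…⟩) = product of the factor amplitudes for bits b₁, b₂, …; only kets whose every factor amplitude is nonzero survive.
|00⟩: (-0.4034)(-0.999) = 0.403
|01⟩: (-0.4034)(0.03774 + 0.02179i) = (-0.01522 - 0.00879i)
|10⟩: (0.915)(-0.999) = -0.9141
|11⟩: (0.915)(0.03774 + 0.02179i) = (0.03453 + 0.01994i)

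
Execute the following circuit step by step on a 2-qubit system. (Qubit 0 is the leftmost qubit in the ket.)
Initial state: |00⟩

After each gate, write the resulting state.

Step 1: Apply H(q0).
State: 1/√2|00⟩ + 1/√2|10⟩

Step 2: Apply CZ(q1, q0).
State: 1/√2|00⟩ + 1/√2|10⟩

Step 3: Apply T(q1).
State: 1/√2|00⟩ + 1/√2|10⟩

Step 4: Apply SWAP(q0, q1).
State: 1/√2|00⟩ + 1/√2|01⟩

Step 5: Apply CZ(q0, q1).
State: 1/√2|00⟩ + 1/√2|01⟩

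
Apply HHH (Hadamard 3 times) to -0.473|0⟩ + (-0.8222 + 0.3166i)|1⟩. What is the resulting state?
(-0.9158 + 0.2239i)|0⟩ + (0.2469 - 0.2239i)|1⟩

H² = I, so H^3 = H: a single Hadamard. With (a, b) = (-0.473, (-0.8222 + 0.3166i)), H gives ((a + b)/√2, (a − b)/√2) = ((-0.9158 + 0.2239i), (0.2469 - 0.2239i)).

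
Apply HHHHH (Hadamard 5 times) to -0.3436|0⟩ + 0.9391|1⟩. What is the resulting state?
0.4211|0⟩ - 0.907|1⟩

H² = I, so H^5 = H: a single Hadamard. With (a, b) = (-0.3436, 0.9391), H gives ((a + b)/√2, (a − b)/√2) = (0.4211, -0.907).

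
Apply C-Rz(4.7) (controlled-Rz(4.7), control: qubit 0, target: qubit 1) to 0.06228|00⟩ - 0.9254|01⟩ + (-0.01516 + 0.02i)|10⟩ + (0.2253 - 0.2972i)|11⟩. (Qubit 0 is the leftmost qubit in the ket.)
0.06228|00⟩ - 0.9254|01⟩ + (0.02488 - 0.003268i)|10⟩ + (0.05313 + 0.3691i)|11⟩

C-Rz(4.7) leaves the control-|0⟩ kets |00⟩, |01⟩ unchanged and applies Rz(4.7) to qubit 1 on the control-|1⟩ pair (|10⟩, |11⟩).
Rz(4.7) = [[e^(−iθ/2), 0], [0, e^(iθ/2)]] with e^(±iθ/2) = cos(θ/2) ± i·sin(θ/2); θ = 4.7, cos(θ/2) ≈ -0.702713, sin(θ/2) ≈ 0.711473.
With a = amp(|10⟩) = (-0.01516 + 0.02i) and b = amp(|11⟩) = (0.2253 - 0.2972i):
new amp(|10⟩) = (-0.702713 - 0.711473i)·a = (0.02488 - 0.003268i)
new amp(|11⟩) = (-0.702713 + 0.711473i)·b = (0.05313 + 0.3691i)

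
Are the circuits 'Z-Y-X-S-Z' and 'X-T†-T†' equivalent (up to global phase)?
No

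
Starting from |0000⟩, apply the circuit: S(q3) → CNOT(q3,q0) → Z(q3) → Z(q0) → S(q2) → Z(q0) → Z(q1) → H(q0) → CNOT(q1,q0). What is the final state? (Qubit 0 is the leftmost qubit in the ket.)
1/√2|0000⟩ + 1/√2|1000⟩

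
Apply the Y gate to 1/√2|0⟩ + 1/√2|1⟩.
-(1/√2)i|0⟩ + (1/√2)i|1⟩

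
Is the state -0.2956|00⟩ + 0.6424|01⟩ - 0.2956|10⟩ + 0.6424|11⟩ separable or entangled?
Separable

Writing the state as a|00⟩ + b|01⟩ + c|10⟩ + d|11⟩, it is a product state iff ad − bc = 0.
Here (a, b, c, d) = (-0.2956, 0.6424, -0.2956, 0.6424): ad − bc = (-0.2956)(0.6424) − (0.6424)(-0.2956) = 0, so the state is separable.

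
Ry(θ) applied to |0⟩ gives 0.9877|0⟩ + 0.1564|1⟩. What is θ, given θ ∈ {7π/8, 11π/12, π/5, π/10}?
π/10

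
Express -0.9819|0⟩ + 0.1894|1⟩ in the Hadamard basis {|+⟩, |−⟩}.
-0.5604|+⟩ - 0.8282|−⟩

With |ψ⟩ = α|0⟩ + β|1⟩, the Hadamard-basis coefficients are ⟨+|ψ⟩ = (α + β)/√2 and ⟨−|ψ⟩ = (α − β)/√2.
Here α = -0.9819, β = 0.1894: (α + β)/√2 = -0.5604, (α − β)/√2 = -0.8282.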